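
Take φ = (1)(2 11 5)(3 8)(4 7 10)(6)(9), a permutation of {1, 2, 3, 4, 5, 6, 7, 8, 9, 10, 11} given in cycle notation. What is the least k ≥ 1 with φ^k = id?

6

The disjoint cycles have lengths 3, 3, 2, 1, 1, 1.
Since disjoint cycles commute, ord(φ) = lcm(3, 3, 2) = 6.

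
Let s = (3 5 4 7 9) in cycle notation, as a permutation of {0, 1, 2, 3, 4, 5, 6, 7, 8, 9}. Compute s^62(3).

3 lies in the 5-cycle (3 5 4 7 9).
Powers repeat with period 5 on this cycle, and 62 mod 5 = 2, so s^62(3) = s^2(3).
Stepping 2 places around the cycle: 3 → 5 → 4.

4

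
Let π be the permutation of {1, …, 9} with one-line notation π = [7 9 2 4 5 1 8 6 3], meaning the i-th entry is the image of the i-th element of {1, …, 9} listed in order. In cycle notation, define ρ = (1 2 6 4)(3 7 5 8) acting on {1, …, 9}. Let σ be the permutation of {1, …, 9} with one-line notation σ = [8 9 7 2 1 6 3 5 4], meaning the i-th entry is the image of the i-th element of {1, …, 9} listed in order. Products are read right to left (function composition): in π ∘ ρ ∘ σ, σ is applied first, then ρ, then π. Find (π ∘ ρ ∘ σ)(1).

Chase 1: σ(1) = 8; ρ(8) = 3; π(3) = 2. Hence (π ∘ ρ ∘ σ)(1) = 2.

2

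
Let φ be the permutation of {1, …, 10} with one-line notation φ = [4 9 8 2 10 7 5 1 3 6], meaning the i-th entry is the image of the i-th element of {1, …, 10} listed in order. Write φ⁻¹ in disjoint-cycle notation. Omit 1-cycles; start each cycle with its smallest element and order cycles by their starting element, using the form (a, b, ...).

First write φ in disjoint cycles: (1, 4, 2, 9, 3, 8)(5, 10, 6, 7).
The inverse reverses every cycle; in canonical form, φ⁻¹ = (1, 8, 3, 9, 2, 4)(5, 7, 6, 10).

(1, 8, 3, 9, 2, 4)(5, 7, 6, 10)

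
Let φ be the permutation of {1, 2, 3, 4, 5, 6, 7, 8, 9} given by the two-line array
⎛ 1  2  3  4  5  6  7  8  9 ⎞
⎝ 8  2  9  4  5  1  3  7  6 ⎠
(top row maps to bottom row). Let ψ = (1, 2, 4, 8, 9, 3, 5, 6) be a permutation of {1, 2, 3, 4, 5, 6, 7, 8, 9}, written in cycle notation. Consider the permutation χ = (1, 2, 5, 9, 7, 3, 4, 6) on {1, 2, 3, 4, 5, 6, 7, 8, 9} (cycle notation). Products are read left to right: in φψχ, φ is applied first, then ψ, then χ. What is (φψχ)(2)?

Apply the permutations in order: φ(2) = 2, then ψ(2) = 4, then χ(4) = 6. So (φψχ)(2) = 6.

6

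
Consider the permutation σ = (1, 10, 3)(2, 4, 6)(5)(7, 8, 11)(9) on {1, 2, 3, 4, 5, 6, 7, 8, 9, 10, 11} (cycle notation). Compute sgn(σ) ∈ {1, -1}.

The cycle lengths are 3, 3, 3, 1, 1.
A cycle of length ℓ contributes ℓ−1 transpositions, so σ is a product of 2 + 2 + 2 = 6 transpositions — even.

1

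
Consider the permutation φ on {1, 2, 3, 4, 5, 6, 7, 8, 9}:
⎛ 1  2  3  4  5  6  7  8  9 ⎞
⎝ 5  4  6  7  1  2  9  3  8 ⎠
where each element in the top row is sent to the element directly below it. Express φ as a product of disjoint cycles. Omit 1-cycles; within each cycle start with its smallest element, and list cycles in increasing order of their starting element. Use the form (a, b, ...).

(1, 5)(2, 4, 7, 9, 8, 3, 6)

Iterating φ from 1 gives 1 → 5 → 1; that is the 2-cycle (1, 5).
Continuing from each remaining unvisited element yields (1, 5)(2, 4, 7, 9, 8, 3, 6).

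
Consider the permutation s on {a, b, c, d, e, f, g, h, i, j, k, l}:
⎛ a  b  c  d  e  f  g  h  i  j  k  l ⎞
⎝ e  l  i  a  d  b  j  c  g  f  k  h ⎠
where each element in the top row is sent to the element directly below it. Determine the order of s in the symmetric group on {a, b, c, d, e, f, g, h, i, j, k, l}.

24

Decomposing into disjoint cycles gives cycle lengths 8, 3, 1.
The order of s is the least common multiple of its cycle lengths: lcm(8, 3) = 24.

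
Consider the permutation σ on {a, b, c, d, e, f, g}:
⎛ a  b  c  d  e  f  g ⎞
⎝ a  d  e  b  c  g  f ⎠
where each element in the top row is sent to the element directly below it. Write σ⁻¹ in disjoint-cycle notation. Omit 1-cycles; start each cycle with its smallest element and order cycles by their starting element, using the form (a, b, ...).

First write σ in disjoint cycles: (b, d)(c, e)(f, g).
The inverse reverses every cycle; in canonical form, σ⁻¹ = (b, d)(c, e)(f, g).

(b, d)(c, e)(f, g)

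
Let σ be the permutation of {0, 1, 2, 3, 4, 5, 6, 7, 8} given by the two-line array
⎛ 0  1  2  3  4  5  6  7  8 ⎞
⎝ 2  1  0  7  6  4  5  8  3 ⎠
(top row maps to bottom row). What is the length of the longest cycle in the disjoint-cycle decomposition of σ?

3

Decomposing into disjoint cycles gives (0, 2)(3, 7, 8)(4, 6, 5); the longest has length 3.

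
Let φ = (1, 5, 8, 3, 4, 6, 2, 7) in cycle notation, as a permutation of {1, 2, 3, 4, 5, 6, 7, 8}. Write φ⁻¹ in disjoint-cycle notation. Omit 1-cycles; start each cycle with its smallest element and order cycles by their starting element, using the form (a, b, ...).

If φ sends a → b within a cycle, φ⁻¹ sends b → a; equivalently, reverse each cycle.
After reversing and putting each cycle's least element first, φ⁻¹ = (1, 7, 2, 6, 4, 3, 8, 5).

(1, 7, 2, 6, 4, 3, 8, 5)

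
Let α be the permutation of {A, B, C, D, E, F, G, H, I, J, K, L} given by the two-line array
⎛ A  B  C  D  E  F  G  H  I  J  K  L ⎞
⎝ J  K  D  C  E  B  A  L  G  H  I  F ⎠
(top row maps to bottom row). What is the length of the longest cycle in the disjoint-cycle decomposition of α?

Decomposing into disjoint cycles gives (A J H L F B K I G)(C D); the longest has length 9.

9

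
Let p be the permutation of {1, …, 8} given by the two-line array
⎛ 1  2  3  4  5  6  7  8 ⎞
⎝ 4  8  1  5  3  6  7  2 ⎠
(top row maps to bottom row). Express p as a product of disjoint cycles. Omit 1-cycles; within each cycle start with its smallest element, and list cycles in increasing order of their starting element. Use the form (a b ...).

From 1: 1 → 4 → 5 → 3 → 1, closing the cycle (1 4 5 3).
Repeating from the next unused element and collecting all non-trivial cycles gives (1 4 5 3)(2 8).

(1 4 5 3)(2 8)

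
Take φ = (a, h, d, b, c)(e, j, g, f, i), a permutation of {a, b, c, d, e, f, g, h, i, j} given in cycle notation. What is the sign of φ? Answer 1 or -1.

The cycle lengths are 5, 5.
A cycle is odd iff its length is even; φ has 0 even-length cycles, so sgn(φ) = (−1)^0 and φ is even.

1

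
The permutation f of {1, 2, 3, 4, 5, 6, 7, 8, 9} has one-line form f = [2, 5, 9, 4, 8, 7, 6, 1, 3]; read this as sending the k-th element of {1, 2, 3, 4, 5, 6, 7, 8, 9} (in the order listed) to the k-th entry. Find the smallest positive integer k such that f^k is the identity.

4

Writing f as disjoint cycles, the cycle lengths are 4, 2, 2, 1.
Since disjoint cycles commute, ord(f) = lcm(4, 2, 2) = 4.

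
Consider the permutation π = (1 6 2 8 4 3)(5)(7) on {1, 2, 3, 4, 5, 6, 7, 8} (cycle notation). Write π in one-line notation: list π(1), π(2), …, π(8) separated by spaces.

6 8 1 3 5 2 7 4

Reading each image from the cycles: 1→6, 2→8, 3→1, 4→3, 5→5, 6→2, 7→7, 8→4.
So the one-line form is 6 8 1 3 5 2 7 4.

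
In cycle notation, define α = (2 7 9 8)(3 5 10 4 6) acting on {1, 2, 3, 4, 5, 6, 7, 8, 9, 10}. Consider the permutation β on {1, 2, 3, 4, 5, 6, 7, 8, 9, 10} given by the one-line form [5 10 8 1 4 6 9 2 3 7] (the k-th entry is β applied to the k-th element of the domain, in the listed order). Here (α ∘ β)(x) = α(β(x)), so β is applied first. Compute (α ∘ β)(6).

3

(α ∘ β)(6) = α(β(6)). β(6) = 6, then α(6) = 3. So (α ∘ β)(6) = 3.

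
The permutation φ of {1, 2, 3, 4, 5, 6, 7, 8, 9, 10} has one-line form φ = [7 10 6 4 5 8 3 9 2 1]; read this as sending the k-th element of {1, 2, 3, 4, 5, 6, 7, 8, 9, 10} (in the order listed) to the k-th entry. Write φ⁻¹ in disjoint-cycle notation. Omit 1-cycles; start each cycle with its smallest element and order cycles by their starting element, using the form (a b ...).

First write φ in disjoint cycles: (1 7 3 6 8 9 2 10).
The inverse reverses every cycle; in canonical form, φ⁻¹ = (1 10 2 9 8 6 3 7).

(1 10 2 9 8 6 3 7)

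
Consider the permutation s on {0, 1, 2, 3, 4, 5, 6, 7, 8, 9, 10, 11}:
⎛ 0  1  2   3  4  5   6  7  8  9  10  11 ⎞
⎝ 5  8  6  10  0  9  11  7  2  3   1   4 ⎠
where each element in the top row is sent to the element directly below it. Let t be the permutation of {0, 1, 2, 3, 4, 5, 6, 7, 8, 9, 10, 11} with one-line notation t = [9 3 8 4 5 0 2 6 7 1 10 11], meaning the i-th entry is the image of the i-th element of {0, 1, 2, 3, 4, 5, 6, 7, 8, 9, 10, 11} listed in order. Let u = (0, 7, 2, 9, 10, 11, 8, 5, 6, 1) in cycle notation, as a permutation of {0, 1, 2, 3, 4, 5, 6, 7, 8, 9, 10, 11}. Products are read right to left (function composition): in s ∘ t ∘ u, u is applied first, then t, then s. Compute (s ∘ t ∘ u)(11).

7

(s ∘ t ∘ u)(11) = s(t(u(11))). u(11) = 8, then t(8) = 7, then s(7) = 7, so the result is 7.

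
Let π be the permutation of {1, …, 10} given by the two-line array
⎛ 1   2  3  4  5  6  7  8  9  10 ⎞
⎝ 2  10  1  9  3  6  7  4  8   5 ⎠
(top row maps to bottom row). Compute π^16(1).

2

Tracing 1 → 2 → … returns to 1 after 5 steps, so 1 lies in a 5-cycle (1 2 10 5 3).
On a 5-cycle, π^5 is the identity, so π^16 = π^1 there (16 ≡ 1 mod 5).
Advancing 1 step from 1: 1 → 2.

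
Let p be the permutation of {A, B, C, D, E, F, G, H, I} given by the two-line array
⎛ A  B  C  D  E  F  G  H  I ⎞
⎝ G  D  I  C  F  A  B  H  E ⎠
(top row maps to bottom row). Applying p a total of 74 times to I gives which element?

F

Tracing I → E → … returns to I after 8 steps, so I lies in an 8-cycle (A, G, B, D, C, I, E, F).
On an 8-cycle, p^8 is the identity, so p^74 = p^2 there (74 ≡ 2 mod 8).
Stepping 2 places around the cycle: I → E → F.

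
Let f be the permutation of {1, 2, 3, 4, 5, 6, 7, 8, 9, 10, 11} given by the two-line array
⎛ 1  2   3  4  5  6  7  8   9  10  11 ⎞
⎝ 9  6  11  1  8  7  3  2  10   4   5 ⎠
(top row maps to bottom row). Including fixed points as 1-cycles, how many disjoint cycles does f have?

2

The cycle decomposition is (1 9 10 4)(2 6 7 3 11 5 8), which has 2 cycles (counting 1-cycles).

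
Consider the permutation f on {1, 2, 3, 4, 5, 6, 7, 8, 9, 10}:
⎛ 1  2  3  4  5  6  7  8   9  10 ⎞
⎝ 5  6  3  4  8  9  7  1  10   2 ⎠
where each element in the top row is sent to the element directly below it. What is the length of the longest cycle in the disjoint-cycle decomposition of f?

4

Decomposing into disjoint cycles gives (1 5 8)(2 6 9 10); the longest has length 4.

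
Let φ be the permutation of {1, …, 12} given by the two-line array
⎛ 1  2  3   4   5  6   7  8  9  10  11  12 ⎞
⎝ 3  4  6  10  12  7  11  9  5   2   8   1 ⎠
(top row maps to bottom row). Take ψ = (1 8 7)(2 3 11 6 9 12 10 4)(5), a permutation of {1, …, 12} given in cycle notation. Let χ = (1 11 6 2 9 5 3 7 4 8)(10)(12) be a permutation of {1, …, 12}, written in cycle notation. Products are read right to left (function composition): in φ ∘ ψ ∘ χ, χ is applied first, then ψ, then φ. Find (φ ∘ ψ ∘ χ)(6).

6

Chase 6: χ(6) = 2; ψ(2) = 3; φ(3) = 6. Hence (φ ∘ ψ ∘ χ)(6) = 6.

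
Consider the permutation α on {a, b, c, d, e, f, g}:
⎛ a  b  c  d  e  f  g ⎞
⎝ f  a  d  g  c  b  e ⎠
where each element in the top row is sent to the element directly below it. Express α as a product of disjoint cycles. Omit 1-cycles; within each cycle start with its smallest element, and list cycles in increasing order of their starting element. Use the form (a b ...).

(a f b)(c d g e)

Iterating α from a gives a → f → b → a; that is the 3-cycle (a f b).
Continuing from each remaining unvisited element yields (a f b)(c d g e).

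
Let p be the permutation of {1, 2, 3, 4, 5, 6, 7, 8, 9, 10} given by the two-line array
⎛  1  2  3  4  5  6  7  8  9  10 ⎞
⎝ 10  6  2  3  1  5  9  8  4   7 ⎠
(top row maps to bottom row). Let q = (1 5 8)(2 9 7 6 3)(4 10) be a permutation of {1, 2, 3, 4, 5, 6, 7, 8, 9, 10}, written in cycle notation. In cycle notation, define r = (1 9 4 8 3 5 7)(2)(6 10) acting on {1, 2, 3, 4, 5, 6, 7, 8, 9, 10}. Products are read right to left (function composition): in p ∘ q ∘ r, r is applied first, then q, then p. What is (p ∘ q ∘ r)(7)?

1

(p ∘ q ∘ r)(7) = p(q(r(7))). r(7) = 1, then q(1) = 5, then p(5) = 1, so the result is 1.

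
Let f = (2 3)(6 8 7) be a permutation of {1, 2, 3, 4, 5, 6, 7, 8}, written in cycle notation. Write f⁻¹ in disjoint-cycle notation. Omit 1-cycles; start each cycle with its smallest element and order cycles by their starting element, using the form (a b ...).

(2 3)(6 7 8)

If f sends a → b within a cycle, f⁻¹ sends b → a; equivalently, reverse each cycle.
After reversing and putting each cycle's least element first, f⁻¹ = (2 3)(6 7 8).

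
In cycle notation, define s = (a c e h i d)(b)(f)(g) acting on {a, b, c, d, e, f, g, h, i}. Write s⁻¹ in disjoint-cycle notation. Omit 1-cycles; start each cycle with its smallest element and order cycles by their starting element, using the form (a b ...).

(a d i h e c)

The inverse reverses each cycle.
Reversing each cycle of s and rotating so the smallest element leads gives (a d i h e c).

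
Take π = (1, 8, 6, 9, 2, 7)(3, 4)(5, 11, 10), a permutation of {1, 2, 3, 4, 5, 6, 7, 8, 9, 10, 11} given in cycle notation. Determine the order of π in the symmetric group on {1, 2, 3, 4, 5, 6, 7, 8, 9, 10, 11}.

The cycle type of π is (6, 3, 2).
The order of π is the least common multiple of its cycle lengths: lcm(6, 3, 2) = 6.

6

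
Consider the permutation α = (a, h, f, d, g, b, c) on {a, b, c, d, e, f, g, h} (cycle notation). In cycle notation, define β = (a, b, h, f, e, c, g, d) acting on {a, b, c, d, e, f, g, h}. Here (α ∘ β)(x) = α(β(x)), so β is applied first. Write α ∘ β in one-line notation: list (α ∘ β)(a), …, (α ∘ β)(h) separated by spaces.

For each element, apply β then α: a → b → c; b → h → f; c → g → b; d → a → h; e → c → a; f → e → e; g → d → g; h → f → d.
Collecting the images, α ∘ β = [c f b h a e g d].

c f b h a e g d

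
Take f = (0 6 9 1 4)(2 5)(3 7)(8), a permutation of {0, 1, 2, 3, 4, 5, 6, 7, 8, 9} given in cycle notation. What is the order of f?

10

The disjoint cycles have lengths 5, 2, 2, 1.
Since disjoint cycles commute, ord(f) = lcm(5, 2, 2) = 10.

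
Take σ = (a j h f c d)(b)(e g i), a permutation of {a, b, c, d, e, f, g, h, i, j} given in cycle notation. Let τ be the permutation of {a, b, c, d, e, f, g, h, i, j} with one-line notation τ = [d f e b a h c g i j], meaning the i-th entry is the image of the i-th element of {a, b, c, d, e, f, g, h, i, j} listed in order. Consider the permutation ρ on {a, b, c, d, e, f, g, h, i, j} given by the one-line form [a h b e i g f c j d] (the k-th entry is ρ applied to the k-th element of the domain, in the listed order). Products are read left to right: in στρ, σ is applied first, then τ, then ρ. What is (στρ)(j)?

Apply the permutations in order: σ(j) = h, then τ(h) = g, then ρ(g) = f. So (στρ)(j) = f.

f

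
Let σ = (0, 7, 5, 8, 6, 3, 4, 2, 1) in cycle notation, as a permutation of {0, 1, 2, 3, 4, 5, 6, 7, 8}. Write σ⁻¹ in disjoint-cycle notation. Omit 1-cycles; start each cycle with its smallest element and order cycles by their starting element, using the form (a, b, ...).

(0, 1, 2, 4, 3, 6, 8, 5, 7)

The inverse reverses each cycle.
After reversing and putting each cycle's least element first, σ⁻¹ = (0, 1, 2, 4, 3, 6, 8, 5, 7).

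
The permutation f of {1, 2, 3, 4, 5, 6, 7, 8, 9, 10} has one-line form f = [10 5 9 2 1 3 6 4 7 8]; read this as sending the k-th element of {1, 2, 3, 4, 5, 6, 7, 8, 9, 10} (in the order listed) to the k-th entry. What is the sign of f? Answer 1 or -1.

In disjoint-cycle form the cycle lengths are 6, 4.
A cycle of length ℓ contributes ℓ−1 transpositions, so f is a product of 5 + 3 = 8 transpositions — even.

1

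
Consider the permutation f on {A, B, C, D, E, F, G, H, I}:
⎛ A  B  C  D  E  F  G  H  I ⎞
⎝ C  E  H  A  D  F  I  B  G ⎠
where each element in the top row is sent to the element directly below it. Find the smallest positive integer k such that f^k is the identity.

The disjoint-cycle form of f has cycle lengths 6, 2, 1.
Since disjoint cycles commute, ord(f) = lcm(6, 2) = 6.

6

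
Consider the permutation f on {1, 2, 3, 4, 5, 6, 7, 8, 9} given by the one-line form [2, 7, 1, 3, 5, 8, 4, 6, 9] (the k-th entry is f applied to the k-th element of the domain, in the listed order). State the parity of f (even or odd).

odd

In disjoint-cycle form the cycle lengths are 5, 2, 1, 1.
A cycle is odd iff its length is even; f has 1 even-length cycle, so sgn(f) = (−1)^1 and f is odd.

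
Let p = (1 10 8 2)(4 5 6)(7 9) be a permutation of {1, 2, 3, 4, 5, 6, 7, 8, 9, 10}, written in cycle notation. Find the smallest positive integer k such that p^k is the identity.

12

The cycle type of p is (4, 3, 2, 1).
The order is lcm(4, 3, 2) = 12.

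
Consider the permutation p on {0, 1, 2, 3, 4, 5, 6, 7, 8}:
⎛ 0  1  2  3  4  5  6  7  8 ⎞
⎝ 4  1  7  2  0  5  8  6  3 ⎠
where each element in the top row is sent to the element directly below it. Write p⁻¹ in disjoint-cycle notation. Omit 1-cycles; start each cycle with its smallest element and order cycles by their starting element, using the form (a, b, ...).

(0, 4)(2, 3, 8, 6, 7)

The cycle decomposition of p is (0, 4)(2, 7, 6, 8, 3).
The inverse reverses every cycle; in canonical form, p⁻¹ = (0, 4)(2, 3, 8, 6, 7).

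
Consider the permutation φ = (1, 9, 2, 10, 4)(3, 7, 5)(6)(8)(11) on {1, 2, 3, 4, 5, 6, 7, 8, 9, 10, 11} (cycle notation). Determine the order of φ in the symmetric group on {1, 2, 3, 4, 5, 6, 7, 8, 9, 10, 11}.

The disjoint cycles have lengths 5, 3, 1, 1, 1.
Since disjoint cycles commute, ord(φ) = lcm(5, 3) = 15.

15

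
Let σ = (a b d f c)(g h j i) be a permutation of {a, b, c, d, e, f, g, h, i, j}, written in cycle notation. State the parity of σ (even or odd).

The cycle lengths are 5, 4, 1.
A cycle of length ℓ contributes ℓ−1 transpositions, so σ is a product of 4 + 3 = 7 transpositions — odd.

odd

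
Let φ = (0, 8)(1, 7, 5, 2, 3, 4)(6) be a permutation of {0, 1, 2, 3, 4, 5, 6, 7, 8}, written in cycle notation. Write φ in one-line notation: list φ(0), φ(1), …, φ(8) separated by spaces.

8 7 3 4 1 2 6 5 0

Reading each image from the cycles: 0→8, 1→7, 2→3, 3→4, 4→1, 5→2, 6→6, 7→5, 8→0.
Listing these in domain order gives 8 7 3 4 1 2 6 5 0.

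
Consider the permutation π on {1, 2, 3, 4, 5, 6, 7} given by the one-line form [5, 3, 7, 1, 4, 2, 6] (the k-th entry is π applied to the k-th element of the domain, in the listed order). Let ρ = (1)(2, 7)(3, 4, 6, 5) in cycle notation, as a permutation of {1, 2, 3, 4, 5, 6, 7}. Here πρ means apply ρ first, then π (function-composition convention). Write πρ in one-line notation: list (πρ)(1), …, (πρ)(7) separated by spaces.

5 6 1 2 7 4 3

(πρ)(x) = π(ρ(x)). Computing each image: π(ρ(1)) = π(1) = 5, π(ρ(2)) = π(7) = 6, π(ρ(3)) = π(4) = 1, π(ρ(4)) = π(6) = 2, π(ρ(5)) = π(3) = 7, π(ρ(6)) = π(5) = 4, π(ρ(7)) = π(2) = 3.
Hence πρ = [5 6 1 2 7 4 3].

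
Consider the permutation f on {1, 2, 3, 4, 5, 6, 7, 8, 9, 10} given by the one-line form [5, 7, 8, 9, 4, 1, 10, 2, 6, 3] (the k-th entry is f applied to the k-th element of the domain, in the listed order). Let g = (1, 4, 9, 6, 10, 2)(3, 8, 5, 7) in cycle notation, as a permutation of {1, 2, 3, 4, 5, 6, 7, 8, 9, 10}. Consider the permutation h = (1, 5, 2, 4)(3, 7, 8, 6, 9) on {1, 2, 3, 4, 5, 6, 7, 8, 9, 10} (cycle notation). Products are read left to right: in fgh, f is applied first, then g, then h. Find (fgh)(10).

6

Apply the permutations in order: f(10) = 3, then g(3) = 8, then h(8) = 6. So (fgh)(10) = 6.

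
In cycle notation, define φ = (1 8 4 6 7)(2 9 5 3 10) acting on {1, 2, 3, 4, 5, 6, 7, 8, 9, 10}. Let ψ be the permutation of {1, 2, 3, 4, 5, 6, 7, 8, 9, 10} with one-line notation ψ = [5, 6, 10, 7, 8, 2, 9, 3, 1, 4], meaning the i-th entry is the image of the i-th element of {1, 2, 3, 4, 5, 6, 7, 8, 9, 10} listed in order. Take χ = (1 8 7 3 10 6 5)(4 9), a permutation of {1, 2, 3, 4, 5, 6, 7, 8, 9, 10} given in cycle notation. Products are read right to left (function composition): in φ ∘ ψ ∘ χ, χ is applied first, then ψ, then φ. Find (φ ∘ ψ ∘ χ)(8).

Chase 8: χ(8) = 7; ψ(7) = 9; φ(9) = 5. Hence (φ ∘ ψ ∘ χ)(8) = 5.

5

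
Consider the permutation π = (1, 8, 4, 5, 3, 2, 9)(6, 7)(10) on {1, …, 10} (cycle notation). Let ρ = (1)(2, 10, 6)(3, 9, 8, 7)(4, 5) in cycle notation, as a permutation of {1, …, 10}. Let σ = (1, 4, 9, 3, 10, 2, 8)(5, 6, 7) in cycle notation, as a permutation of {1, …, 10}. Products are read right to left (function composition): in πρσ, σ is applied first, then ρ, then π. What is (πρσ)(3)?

(πρσ)(3) = π(ρ(σ(3))). σ(3) = 10, then ρ(10) = 6, then π(6) = 7, so the result is 7.

7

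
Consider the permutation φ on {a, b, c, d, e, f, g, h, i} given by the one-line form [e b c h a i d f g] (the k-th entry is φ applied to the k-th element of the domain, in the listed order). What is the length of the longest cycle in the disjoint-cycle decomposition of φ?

5

Decomposing into disjoint cycles gives (a, e)(d, h, f, i, g); the longest has length 5.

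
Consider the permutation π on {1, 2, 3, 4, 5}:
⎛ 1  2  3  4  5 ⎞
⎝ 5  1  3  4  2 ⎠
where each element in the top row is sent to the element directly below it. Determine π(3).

3

The entry below 3 in the array is 3, so π(3) = 3.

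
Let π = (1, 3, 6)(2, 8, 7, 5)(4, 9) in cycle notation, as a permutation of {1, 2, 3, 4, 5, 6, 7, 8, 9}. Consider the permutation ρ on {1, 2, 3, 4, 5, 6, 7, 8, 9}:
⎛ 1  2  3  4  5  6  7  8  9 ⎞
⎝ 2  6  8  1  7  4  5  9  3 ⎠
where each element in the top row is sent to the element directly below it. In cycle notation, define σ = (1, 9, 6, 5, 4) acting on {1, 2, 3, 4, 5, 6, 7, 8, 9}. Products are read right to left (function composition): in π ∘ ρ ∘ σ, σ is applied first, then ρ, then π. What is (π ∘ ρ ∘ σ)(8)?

Chase 8: σ(8) = 8; ρ(8) = 9; π(9) = 4. Hence (π ∘ ρ ∘ σ)(8) = 4.

4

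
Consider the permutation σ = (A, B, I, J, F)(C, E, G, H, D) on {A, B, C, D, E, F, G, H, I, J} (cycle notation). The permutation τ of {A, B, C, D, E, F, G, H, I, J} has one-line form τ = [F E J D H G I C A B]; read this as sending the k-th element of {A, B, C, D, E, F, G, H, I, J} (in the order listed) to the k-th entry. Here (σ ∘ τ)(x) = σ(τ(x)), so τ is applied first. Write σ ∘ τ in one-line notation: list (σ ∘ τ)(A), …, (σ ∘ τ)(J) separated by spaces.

Chase each element through τ then σ: A → F → A; B → E → G; C → J → F; D → D → C; E → H → D; F → G → H; G → I → J; H → C → E; I → A → B; J → B → I.
Collecting the images, σ ∘ τ = [A G F C D H J E B I].

A G F C D H J E B I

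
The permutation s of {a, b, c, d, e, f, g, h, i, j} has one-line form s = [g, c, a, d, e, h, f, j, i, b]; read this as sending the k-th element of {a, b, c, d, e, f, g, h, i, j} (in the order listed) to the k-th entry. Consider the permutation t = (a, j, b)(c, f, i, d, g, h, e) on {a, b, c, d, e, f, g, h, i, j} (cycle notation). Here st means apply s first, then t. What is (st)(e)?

(st)(e) = t(s(e)). s(e) = e, then t(e) = c. So (st)(e) = c.

c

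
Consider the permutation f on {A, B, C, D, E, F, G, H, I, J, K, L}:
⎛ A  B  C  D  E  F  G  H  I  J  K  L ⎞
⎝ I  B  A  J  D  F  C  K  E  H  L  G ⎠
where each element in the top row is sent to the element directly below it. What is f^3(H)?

Tracing H → K → … returns to H after 10 steps, so H lies in a 10-cycle (A I E D J H K L G C).
Stepping 3 places around the cycle: H → K → L → G.

G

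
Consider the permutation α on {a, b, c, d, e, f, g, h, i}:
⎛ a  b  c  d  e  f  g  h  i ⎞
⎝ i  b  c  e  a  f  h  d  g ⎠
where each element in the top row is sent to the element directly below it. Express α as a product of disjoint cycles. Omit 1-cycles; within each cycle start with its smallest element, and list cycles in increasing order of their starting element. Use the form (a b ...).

(a i g h d e)

Iterating α from a gives a → i → g → h → d → e → a; that is the 6-cycle (a i g h d e).
Continuing from each remaining unvisited element yields (a i g h d e).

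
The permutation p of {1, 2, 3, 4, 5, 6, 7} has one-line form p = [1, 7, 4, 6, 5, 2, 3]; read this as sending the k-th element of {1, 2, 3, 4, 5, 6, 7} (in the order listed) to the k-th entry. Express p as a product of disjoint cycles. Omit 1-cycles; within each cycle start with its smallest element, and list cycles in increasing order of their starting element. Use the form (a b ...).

Start at 2 and follow images: 2 → 7 → 3 → 4 → 6 → 2, giving the cycle (2 7 3 4 6).
Repeating from the next unused element and collecting all non-trivial cycles gives (2 7 3 4 6).

(2 7 3 4 6)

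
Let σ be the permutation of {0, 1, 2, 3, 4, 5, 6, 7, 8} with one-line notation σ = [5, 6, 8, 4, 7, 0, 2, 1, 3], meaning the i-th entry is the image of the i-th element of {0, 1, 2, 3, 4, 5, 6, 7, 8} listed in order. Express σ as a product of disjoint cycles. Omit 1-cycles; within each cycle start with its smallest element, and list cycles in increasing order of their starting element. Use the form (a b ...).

Start at 0 and follow images: 0 → 5 → 0, giving the cycle (0 5).
Repeating from the next unused element and collecting all non-trivial cycles gives (0 5)(1 6 2 8 3 4 7).

(0 5)(1 6 2 8 3 4 7)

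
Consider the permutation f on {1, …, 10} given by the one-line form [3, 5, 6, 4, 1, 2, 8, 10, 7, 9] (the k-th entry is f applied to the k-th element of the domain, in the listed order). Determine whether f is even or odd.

In disjoint-cycle form the cycle lengths are 5, 4, 1.
A cycle is odd iff its length is even; f has 1 even-length cycle, so sgn(f) = (−1)^1 and f is odd.

odd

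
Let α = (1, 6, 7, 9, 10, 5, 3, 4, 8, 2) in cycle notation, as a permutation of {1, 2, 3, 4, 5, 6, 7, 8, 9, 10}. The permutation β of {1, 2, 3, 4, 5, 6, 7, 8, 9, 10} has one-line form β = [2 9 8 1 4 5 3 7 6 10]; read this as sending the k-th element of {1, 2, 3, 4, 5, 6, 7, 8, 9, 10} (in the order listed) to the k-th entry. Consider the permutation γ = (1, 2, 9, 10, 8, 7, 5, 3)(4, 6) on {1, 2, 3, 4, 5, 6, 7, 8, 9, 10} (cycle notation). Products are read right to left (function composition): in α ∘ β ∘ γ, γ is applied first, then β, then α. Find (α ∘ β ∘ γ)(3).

(α ∘ β ∘ γ)(3) = α(β(γ(3))). γ(3) = 1, then β(1) = 2, then α(2) = 1, so the result is 1.

1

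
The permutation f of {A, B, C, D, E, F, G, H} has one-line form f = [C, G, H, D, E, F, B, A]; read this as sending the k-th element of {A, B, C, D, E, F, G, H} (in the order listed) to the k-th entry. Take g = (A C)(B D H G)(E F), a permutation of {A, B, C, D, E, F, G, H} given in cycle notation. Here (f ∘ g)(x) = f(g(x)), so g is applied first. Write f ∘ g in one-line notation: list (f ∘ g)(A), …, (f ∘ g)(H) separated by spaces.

H D C A F E G B

(f ∘ g)(x) = f(g(x)). Computing each image: f(g(A)) = f(C) = H, f(g(B)) = f(D) = D, f(g(C)) = f(A) = C, f(g(D)) = f(H) = A, f(g(E)) = f(F) = F, f(g(F)) = f(E) = E, f(g(G)) = f(B) = G, f(g(H)) = f(G) = B.
Hence f ∘ g = [H D C A F E G B].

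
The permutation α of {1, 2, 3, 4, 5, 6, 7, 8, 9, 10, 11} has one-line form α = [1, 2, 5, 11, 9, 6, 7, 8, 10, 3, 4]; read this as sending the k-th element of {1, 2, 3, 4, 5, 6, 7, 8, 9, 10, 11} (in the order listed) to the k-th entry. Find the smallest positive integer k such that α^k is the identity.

The disjoint-cycle form of α has cycle lengths 4, 2, 1, 1, 1, 1, 1.
Since disjoint cycles commute, ord(α) = lcm(4, 2) = 4.

4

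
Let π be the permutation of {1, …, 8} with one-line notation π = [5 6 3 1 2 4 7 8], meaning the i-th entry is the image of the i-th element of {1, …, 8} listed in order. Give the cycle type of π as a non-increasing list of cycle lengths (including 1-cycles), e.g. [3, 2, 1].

[5, 1, 1, 1]

The disjoint cycles are (1, 5, 2, 6, 4)(3)(7)(8), with lengths 5, 1, 1, 1 in non-increasing order.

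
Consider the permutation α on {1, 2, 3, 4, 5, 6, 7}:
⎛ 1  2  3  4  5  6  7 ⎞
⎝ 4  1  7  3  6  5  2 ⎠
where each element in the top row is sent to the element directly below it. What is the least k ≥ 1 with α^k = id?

10

Writing α as disjoint cycles, the cycle lengths are 5, 2.
Since disjoint cycles commute, ord(α) = lcm(5, 2) = 10.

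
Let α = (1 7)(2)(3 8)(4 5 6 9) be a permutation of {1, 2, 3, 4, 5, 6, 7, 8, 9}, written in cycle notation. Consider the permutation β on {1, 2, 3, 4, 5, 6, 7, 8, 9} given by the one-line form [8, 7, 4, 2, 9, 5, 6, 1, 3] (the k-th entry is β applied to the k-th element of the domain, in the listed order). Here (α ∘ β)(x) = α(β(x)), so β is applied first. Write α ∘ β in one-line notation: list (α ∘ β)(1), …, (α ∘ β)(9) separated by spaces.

For each element, apply β then α: 1 → 8 → 3; 2 → 7 → 1; 3 → 4 → 5; 4 → 2 → 2; 5 → 9 → 4; 6 → 5 → 6; 7 → 6 → 9; 8 → 1 → 7; 9 → 3 → 8.
So α ∘ β in one-line form is 3 1 5 2 4 6 9 7 8.

3 1 5 2 4 6 9 7 8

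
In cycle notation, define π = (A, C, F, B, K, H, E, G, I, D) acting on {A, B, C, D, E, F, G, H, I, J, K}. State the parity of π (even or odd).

The cycle lengths are 10, 1.
A cycle of length ℓ contributes ℓ−1 transpositions, so π is a product of 9 transpositions — odd.

odd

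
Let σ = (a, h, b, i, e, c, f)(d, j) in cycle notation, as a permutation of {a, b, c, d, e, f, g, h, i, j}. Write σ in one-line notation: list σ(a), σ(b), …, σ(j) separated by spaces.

h i f j c a g b e d

Reading each image from the cycles: a↦h, b↦i, c↦f, d↦j, e↦c, f↦a, g↦g, h↦b, i↦e, j↦d.
So the one-line form is h i f j c a g b e d.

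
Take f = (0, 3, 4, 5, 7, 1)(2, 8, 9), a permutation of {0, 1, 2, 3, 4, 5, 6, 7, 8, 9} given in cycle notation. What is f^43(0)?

3

0 lies in the 6-cycle (0, 3, 4, 5, 7, 1).
Since the cycle has length 6, f^43 acts on it the same as f^1 (43 mod 6 = 1).
Stepping 1 place around the cycle: 0 → 3.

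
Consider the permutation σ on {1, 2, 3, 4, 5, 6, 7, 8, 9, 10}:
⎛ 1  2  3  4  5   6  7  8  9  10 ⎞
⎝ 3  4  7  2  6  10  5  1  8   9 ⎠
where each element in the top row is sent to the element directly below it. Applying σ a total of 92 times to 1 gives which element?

Tracing 1 → 3 → … returns to 1 after 8 steps, so 1 lies in an 8-cycle (1, 3, 7, 5, 6, 10, 9, 8).
On an 8-cycle, σ^8 is the identity, so σ^92 = σ^4 there (92 ≡ 4 mod 8).
Advancing 4 steps from 1: 1 → 3 → 7 → 5 → 6.

6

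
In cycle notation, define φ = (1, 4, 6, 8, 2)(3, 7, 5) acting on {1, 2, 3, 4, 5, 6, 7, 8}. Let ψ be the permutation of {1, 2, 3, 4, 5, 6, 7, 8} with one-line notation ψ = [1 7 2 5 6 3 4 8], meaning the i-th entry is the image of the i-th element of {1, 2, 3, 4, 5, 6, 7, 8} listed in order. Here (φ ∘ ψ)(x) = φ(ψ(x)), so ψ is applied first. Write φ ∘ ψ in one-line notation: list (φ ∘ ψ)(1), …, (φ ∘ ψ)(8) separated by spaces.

For each element, apply ψ then φ: 1 → 1 → 4; 2 → 7 → 5; 3 → 2 → 1; 4 → 5 → 3; 5 → 6 → 8; 6 → 3 → 7; 7 → 4 → 6; 8 → 8 → 2.
So φ ∘ ψ in one-line form is 4 5 1 3 8 7 6 2.

4 5 1 3 8 7 6 2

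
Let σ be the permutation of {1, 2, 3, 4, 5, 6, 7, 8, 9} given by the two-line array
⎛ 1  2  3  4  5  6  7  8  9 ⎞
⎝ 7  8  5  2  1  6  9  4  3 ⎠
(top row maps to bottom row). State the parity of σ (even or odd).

even

In disjoint-cycle form the cycle lengths are 5, 3, 1.
A cycle of length ℓ contributes ℓ−1 transpositions, so σ is a product of 4 + 2 = 6 transpositions — even.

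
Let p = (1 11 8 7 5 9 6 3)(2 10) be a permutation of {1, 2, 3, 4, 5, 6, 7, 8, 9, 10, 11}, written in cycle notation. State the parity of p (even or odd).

The cycle lengths are 8, 2, 1.
A cycle of length ℓ contributes ℓ−1 transpositions, so p is a product of 7 + 1 = 8 transpositions — even.

even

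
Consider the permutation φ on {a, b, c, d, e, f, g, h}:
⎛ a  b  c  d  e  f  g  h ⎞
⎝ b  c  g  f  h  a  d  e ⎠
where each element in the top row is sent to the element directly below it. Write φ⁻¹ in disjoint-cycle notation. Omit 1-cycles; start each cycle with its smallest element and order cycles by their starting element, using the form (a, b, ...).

First write φ in disjoint cycles: (a, b, c, g, d, f)(e, h).
Reversing each cycle (and rotating so the smallest element leads) gives φ⁻¹ = (a, f, d, g, c, b)(e, h).

(a, f, d, g, c, b)(e, h)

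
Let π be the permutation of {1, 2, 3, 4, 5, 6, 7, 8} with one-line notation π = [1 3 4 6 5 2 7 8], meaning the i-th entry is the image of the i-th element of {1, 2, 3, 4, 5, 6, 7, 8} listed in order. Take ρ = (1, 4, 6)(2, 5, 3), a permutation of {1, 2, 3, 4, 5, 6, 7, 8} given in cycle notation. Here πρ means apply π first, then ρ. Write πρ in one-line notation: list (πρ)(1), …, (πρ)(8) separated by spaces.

4 2 6 1 3 5 7 8

For each element, apply π then ρ: 1 → 1 → 4; 2 → 3 → 2; 3 → 4 → 6; 4 → 6 → 1; 5 → 5 → 3; 6 → 2 → 5; 7 → 7 → 7; 8 → 8 → 8.
Collecting the images, πρ = [4 2 6 1 3 5 7 8].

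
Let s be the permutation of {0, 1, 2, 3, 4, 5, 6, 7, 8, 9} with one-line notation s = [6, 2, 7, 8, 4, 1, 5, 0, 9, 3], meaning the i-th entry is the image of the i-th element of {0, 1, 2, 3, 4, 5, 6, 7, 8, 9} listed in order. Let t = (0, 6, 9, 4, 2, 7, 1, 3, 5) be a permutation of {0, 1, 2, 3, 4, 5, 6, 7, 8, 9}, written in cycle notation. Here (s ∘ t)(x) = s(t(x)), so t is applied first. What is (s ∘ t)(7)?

First apply t: t(7) = 1, then s(1) = 2. Thus (s ∘ t)(7) = 2.

2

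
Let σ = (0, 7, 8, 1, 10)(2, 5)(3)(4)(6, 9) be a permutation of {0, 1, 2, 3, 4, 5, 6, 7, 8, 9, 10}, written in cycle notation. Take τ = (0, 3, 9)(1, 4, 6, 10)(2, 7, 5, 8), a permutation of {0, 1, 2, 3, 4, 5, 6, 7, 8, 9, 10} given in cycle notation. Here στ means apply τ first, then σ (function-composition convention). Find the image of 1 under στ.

4

First apply τ: τ(1) = 4, then σ(4) = 4. Thus (στ)(1) = 4.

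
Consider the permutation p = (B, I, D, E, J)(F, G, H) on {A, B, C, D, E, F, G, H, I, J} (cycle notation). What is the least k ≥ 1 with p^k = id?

The cycle type of p is (5, 3, 1, 1).
Since disjoint cycles commute, ord(p) = lcm(5, 3) = 15.

15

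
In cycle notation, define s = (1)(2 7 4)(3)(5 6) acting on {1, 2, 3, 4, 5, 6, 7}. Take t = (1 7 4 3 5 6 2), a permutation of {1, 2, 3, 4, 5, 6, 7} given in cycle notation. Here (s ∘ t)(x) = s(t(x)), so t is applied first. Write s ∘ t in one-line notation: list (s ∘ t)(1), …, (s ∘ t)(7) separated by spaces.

4 1 6 3 5 7 2

(s ∘ t)(x) = s(t(x)). Computing each image: s(t(1)) = s(7) = 4, s(t(2)) = s(1) = 1, s(t(3)) = s(5) = 6, s(t(4)) = s(3) = 3, s(t(5)) = s(6) = 5, s(t(6)) = s(2) = 7, s(t(7)) = s(4) = 2.
Hence s ∘ t = [4 1 6 3 5 7 2].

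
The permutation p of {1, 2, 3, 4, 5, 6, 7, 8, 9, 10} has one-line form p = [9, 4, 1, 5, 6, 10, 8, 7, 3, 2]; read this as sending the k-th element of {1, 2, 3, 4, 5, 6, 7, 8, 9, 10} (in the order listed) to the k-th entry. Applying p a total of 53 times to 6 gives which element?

Tracing 6 → 10 → … returns to 6 after 5 steps, so 6 lies in a 5-cycle (2 4 5 6 10).
Since the cycle has length 5, p^53 acts on it the same as p^3 (53 mod 5 = 3).
Stepping 3 places around the cycle: 6 → 10 → 2 → 4.

4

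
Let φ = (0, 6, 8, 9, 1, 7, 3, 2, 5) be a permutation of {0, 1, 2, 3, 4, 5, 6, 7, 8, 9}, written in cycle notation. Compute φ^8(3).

7

3 lies in the 9-cycle (0, 6, 8, 9, 1, 7, 3, 2, 5).
Advancing 8 steps from 3: 3 → 2 → 5 → 0 → 6 → 8 → 9 → 1 → 7.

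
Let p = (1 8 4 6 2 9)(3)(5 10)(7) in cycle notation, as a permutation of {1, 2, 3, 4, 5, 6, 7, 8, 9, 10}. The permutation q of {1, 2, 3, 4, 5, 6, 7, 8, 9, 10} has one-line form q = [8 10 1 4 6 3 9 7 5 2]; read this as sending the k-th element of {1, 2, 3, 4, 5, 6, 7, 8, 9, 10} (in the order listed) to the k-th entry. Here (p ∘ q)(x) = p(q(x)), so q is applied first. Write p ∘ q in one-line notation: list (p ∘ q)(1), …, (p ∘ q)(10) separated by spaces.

(p ∘ q)(x) = p(q(x)). Computing each image: p(q(1)) = p(8) = 4, p(q(2)) = p(10) = 5, p(q(3)) = p(1) = 8, p(q(4)) = p(4) = 6, p(q(5)) = p(6) = 2, p(q(6)) = p(3) = 3, p(q(7)) = p(9) = 1, p(q(8)) = p(7) = 7, p(q(9)) = p(5) = 10, p(q(10)) = p(2) = 9.
Hence p ∘ q = [4 5 8 6 2 3 1 7 10 9].

4 5 8 6 2 3 1 7 10 9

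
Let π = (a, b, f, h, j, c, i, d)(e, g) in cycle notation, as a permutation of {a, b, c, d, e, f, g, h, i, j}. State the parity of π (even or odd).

The cycle lengths are 8, 2.
A cycle of length ℓ contributes ℓ−1 transpositions, so π is a product of 7 + 1 = 8 transpositions — even.

even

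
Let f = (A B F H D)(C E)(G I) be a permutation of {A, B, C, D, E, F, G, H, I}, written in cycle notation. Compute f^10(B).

B lies in the 5-cycle (A B F H D).
Since the cycle has length 5, f^10 acts on it the same as f^0 (10 mod 5 = 0).
So f^10(B) = B.

B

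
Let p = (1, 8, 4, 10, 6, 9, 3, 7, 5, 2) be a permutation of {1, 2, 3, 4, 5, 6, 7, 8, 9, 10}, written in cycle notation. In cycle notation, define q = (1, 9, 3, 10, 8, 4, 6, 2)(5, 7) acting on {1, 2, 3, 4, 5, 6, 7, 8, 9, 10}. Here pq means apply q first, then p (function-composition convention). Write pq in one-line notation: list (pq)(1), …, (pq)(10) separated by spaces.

3 8 6 9 5 1 2 10 7 4

(pq)(x) = p(q(x)). Computing each image: p(q(1)) = p(9) = 3, p(q(2)) = p(1) = 8, p(q(3)) = p(10) = 6, p(q(4)) = p(6) = 9, p(q(5)) = p(7) = 5, p(q(6)) = p(2) = 1, p(q(7)) = p(5) = 2, p(q(8)) = p(4) = 10, p(q(9)) = p(3) = 7, p(q(10)) = p(8) = 4.
Hence pq = [3 8 6 9 5 1 2 10 7 4].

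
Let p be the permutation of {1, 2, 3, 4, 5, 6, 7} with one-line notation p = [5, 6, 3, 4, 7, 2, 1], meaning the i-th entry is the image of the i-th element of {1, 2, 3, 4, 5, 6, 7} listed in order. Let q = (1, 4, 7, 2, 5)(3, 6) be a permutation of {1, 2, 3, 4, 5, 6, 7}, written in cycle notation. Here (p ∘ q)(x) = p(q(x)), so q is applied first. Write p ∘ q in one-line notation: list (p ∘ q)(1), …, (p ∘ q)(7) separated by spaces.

4 7 2 1 5 3 6

For each element, apply q then p: 1 → 4 → 4; 2 → 5 → 7; 3 → 6 → 2; 4 → 7 → 1; 5 → 1 → 5; 6 → 3 → 3; 7 → 2 → 6.
Collecting the images, p ∘ q = [4 7 2 1 5 3 6].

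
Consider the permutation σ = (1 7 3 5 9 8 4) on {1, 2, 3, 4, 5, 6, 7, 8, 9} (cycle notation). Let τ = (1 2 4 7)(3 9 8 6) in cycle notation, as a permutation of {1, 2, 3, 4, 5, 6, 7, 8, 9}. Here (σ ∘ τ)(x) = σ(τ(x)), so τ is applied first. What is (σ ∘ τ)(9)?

4

τ(9) = 8, then σ(8) = 4; composing gives (σ ∘ τ)(9) = 4.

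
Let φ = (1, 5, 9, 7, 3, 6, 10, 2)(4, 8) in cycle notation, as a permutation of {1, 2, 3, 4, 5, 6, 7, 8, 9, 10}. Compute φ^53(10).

7

10 lies in the 8-cycle (1, 5, 9, 7, 3, 6, 10, 2).
Since the cycle has length 8, φ^53 acts on it the same as φ^5 (53 mod 8 = 5).
Stepping 5 places around the cycle: 10 → 2 → 1 → 5 → 9 → 7.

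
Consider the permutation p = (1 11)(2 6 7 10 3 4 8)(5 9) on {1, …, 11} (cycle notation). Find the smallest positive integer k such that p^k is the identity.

The disjoint cycles have lengths 7, 2, 2.
The order of p is the least common multiple of its cycle lengths: lcm(7, 2, 2) = 14.

14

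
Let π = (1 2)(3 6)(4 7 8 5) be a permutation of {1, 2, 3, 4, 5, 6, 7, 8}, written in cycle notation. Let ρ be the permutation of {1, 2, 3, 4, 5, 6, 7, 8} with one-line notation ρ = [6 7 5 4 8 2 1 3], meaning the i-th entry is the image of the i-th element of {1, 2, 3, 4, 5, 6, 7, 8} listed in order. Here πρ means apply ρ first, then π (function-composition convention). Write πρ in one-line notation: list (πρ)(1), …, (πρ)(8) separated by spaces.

(πρ)(x) = π(ρ(x)). Computing each image: π(ρ(1)) = π(6) = 3, π(ρ(2)) = π(7) = 8, π(ρ(3)) = π(5) = 4, π(ρ(4)) = π(4) = 7, π(ρ(5)) = π(8) = 5, π(ρ(6)) = π(2) = 1, π(ρ(7)) = π(1) = 2, π(ρ(8)) = π(3) = 6.
Hence πρ = [3 8 4 7 5 1 2 6].

3 8 4 7 5 1 2 6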